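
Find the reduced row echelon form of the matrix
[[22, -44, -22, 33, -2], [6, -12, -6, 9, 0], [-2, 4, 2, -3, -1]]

[[1, -2, -1, 3/2, 0], [0, 0, 0, 0, 1], [0, 0, 0, 0, 0]]

R1 ← 1/22·R1
  [  1   -2  -1  3/2  -1/11 ]
  [  6  -12  -6    9      0 ]
  [ -2    4   2   -3     -1 ]
R2 ← R2 − 6·R1
  [  1  -2  -1  3/2  -1/11 ]
  [  0   0   0    0   6/11 ]
  [ -2   4   2   -3     -1 ]
R3 ← R3 + 2·R1
  [ 1  -2  -1  3/2   -1/11 ]
  [ 0   0   0    0    6/11 ]
  [ 0   0   0    0  -13/11 ]
R2 ← 11/6·R2
  [ 1  -2  -1  3/2   -1/11 ]
  [ 0   0   0    0       1 ]
  [ 0   0   0    0  -13/11 ]
R3 ← R3 + 13/11·R2
  [ 1  -2  -1  3/2  -1/11 ]
  [ 0   0   0    0      1 ]
  [ 0   0   0    0      0 ]
R1 ← R1 + 1/11·R2
  [ 1  -2  -1  3/2  0 ]
  [ 0   0   0    0  1 ]
  [ 0   0   0    0  0 ]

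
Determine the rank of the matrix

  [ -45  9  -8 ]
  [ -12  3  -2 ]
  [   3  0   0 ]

R1 := -1/45·R1
  [   1  -1/5  8/45 ]
  [ -12     3    -2 ]
  [   3     0     0 ]
R2 := R2 + 12·R1
  [ 1  -1/5  8/45 ]
  [ 0   3/5  2/15 ]
  [ 3     0     0 ]
R3 := R3 − 3·R1
  [ 1  -1/5   8/45 ]
  [ 0   3/5   2/15 ]
  [ 0   3/5  -8/15 ]
R2 := 5/3·R2
  [ 1  -1/5   8/45 ]
  [ 0     1    2/9 ]
  [ 0   3/5  -8/15 ]
R3 := R3 − 3/5·R2
  [ 1  -1/5  8/45 ]
  [ 0     1   2/9 ]
  [ 0     0  -2/3 ]
R3 := -3/2·R3
  [ 1  -1/5  8/45 ]
  [ 0     1   2/9 ]
  [ 0     0     1 ]
R2 := R2 − 2/9·R3
  [ 1  -1/5  8/45 ]
  [ 0     1     0 ]
  [ 0     0     1 ]
R1 := R1 − 8/45·R3
  [ 1  -1/5  0 ]
  [ 0     1  0 ]
  [ 0     0  1 ]
R1 := R1 + 1/5·R2
  [ 1  0  0 ]
  [ 0  1  0 ]
  [ 0  0  1 ]
The reduced form has 3 nonzero rows.

rank = 3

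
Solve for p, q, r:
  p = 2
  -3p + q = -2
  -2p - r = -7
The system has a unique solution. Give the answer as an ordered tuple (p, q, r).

Form the augmented matrix and row-reduce:
  [  1  0   0  |   2 ]
  [ -3  1   0  |  -2 ]
  [ -2  0  -1  |  -7 ]
ρ2 := ρ2 + 3·ρ1
  [  1  0   0  |   2 ]
  [  0  1   0  |   4 ]
  [ -2  0  -1  |  -7 ]
ρ3 := ρ3 + 2·ρ1
  [ 1  0   0  |   2 ]
  [ 0  1   0  |   4 ]
  [ 0  0  -1  |  -3 ]
ρ3 := -1·ρ3
  [ 1  0  0  |  2 ]
  [ 0  1  0  |  4 ]
  [ 0  0  1  |  3 ]
Reading off the last column: p = 2, q = 4, r = 3.

(2, 4, 3)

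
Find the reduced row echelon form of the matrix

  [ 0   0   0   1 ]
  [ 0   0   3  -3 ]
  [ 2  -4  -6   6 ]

R1 <-> R3
  [ 2  -4  -6   6 ]
  [ 0   0   3  -3 ]
  [ 0   0   0   1 ]
R1 -> 1/2·R1
  [ 1  -2  -3   3 ]
  [ 0   0   3  -3 ]
  [ 0   0   0   1 ]
R2 -> 1/3·R2
  [ 1  -2  -3   3 ]
  [ 0   0   1  -1 ]
  [ 0   0   0   1 ]
R2 -> R2 + R3
  [ 1  -2  -3  3 ]
  [ 0   0   1  0 ]
  [ 0   0   0  1 ]
R1 -> R1 − 3·R3
  [ 1  -2  -3  0 ]
  [ 0   0   1  0 ]
  [ 0   0   0  1 ]
R1 -> R1 + 3·R2
  [ 1  -2  0  0 ]
  [ 0   0  1  0 ]
  [ 0   0  0  1 ]

[[1, -2, 0, 0], [0, 0, 1, 0], [0, 0, 0, 1]]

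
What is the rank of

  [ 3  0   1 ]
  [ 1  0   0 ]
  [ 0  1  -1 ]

rank = 3

r1 ← 1/3·r1
  [ 1  0  1/3 ]
  [ 1  0    0 ]
  [ 0  1   -1 ]
r2 ← r2 − r1
  [ 1  0   1/3 ]
  [ 0  0  -1/3 ]
  [ 0  1    -1 ]
r2 <=> r3
  [ 1  0   1/3 ]
  [ 0  1    -1 ]
  [ 0  0  -1/3 ]
r3 ← -3·r3
  [ 1  0  1/3 ]
  [ 0  1   -1 ]
  [ 0  0    1 ]
r2 ← r2 + r3
  [ 1  0  1/3 ]
  [ 0  1    0 ]
  [ 0  0    1 ]
r1 ← r1 − 1/3·r3
  [ 1  0  0 ]
  [ 0  1  0 ]
  [ 0  0  1 ]
The reduced form has 3 nonzero rows.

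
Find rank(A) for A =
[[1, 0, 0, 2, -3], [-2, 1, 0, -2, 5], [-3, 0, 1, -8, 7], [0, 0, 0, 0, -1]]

Add 2 times R1 to R2.
  [  1  0  0   2  -3 ]
  [  0  1  0   2  -1 ]
  [ -3  0  1  -8   7 ]
  [  0  0  0   0  -1 ]
Add 3 times R1 to R3.
  [ 1  0  0   2  -3 ]
  [ 0  1  0   2  -1 ]
  [ 0  0  1  -2  -2 ]
  [ 0  0  0   0  -1 ]
Multiply R4 by -1.
  [ 1  0  0   2  -3 ]
  [ 0  1  0   2  -1 ]
  [ 0  0  1  -2  -2 ]
  [ 0  0  0   0   1 ]
Add 2 times R4 to R3.
  [ 1  0  0   2  -3 ]
  [ 0  1  0   2  -1 ]
  [ 0  0  1  -2   0 ]
  [ 0  0  0   0   1 ]
Add R4 to R2.
  [ 1  0  0   2  -3 ]
  [ 0  1  0   2   0 ]
  [ 0  0  1  -2   0 ]
  [ 0  0  0   0   1 ]
Add 3 times R4 to R1.
  [ 1  0  0   2  0 ]
  [ 0  1  0   2  0 ]
  [ 0  0  1  -2  0 ]
  [ 0  0  0   0  1 ]
The reduced form has 4 nonzero rows.

rank = 4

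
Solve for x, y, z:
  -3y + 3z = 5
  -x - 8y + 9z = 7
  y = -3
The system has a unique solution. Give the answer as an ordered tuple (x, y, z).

Form the augmented matrix and row-reduce:
  [  0  -3  3  |   5 ]
  [ -1  -8  9  |   7 ]
  [  0   1  0  |  -3 ]
R1 <-> R2
  [ -1  -8  9  |   7 ]
  [  0  -3  3  |   5 ]
  [  0   1  0  |  -3 ]
R1 ← -1·R1
  [ 1   8  -9  |  -7 ]
  [ 0  -3   3  |   5 ]
  [ 0   1   0  |  -3 ]
R2 ← -1/3·R2
  [ 1  8  -9  |    -7 ]
  [ 0  1  -1  |  -5/3 ]
  [ 0  1   0  |    -3 ]
R3 ← R3 − R2
  [ 1  8  -9  |    -7 ]
  [ 0  1  -1  |  -5/3 ]
  [ 0  0   1  |  -4/3 ]
R2 ← R2 + R3
  [ 1  8  -9  |    -7 ]
  [ 0  1   0  |    -3 ]
  [ 0  0   1  |  -4/3 ]
R1 ← R1 + 9·R3
  [ 1  8  0  |   -19 ]
  [ 0  1  0  |    -3 ]
  [ 0  0  1  |  -4/3 ]
R1 ← R1 − 8·R2
  [ 1  0  0  |     5 ]
  [ 0  1  0  |    -3 ]
  [ 0  0  1  |  -4/3 ]
Reading off the last column: x = 5, y = -3, z = -4/3.

(5, -3, -4/3)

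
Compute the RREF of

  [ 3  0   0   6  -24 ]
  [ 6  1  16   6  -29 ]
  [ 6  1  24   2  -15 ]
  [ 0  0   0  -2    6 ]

[[1, 0, 0, 0, -2], [0, 1, 0, 0, -3], [0, 0, 1, 0, 1/4], [0, 0, 0, 1, -3]]

R1 -> 1/3·R1
  [ 1  0   0   2   -8 ]
  [ 6  1  16   6  -29 ]
  [ 6  1  24   2  -15 ]
  [ 0  0   0  -2    6 ]
R2 -> R2 − 6·R1
  [ 1  0   0   2   -8 ]
  [ 0  1  16  -6   19 ]
  [ 6  1  24   2  -15 ]
  [ 0  0   0  -2    6 ]
R3 -> R3 − 6·R1
  [ 1  0   0    2  -8 ]
  [ 0  1  16   -6  19 ]
  [ 0  1  24  -10  33 ]
  [ 0  0   0   -2   6 ]
R3 -> R3 − R2
  [ 1  0   0   2  -8 ]
  [ 0  1  16  -6  19 ]
  [ 0  0   8  -4  14 ]
  [ 0  0   0  -2   6 ]
R3 -> 1/8·R3
  [ 1  0   0     2   -8 ]
  [ 0  1  16    -6   19 ]
  [ 0  0   1  -1/2  7/4 ]
  [ 0  0   0    -2    6 ]
R4 -> -1/2·R4
  [ 1  0   0     2   -8 ]
  [ 0  1  16    -6   19 ]
  [ 0  0   1  -1/2  7/4 ]
  [ 0  0   0     1   -3 ]
R3 -> R3 + 1/2·R4
  [ 1  0   0   2   -8 ]
  [ 0  1  16  -6   19 ]
  [ 0  0   1   0  1/4 ]
  [ 0  0   0   1   -3 ]
R2 -> R2 + 6·R4
  [ 1  0   0  2   -8 ]
  [ 0  1  16  0    1 ]
  [ 0  0   1  0  1/4 ]
  [ 0  0   0  1   -3 ]
R1 -> R1 − 2·R4
  [ 1  0   0  0   -2 ]
  [ 0  1  16  0    1 ]
  [ 0  0   1  0  1/4 ]
  [ 0  0   0  1   -3 ]
R2 -> R2 − 16·R3
  [ 1  0  0  0   -2 ]
  [ 0  1  0  0   -3 ]
  [ 0  0  1  0  1/4 ]
  [ 0  0  0  1   -3 ]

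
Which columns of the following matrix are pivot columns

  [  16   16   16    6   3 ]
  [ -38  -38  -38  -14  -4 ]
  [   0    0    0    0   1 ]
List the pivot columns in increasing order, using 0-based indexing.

0, 3, 4

R1 := 1/16·R1
  [   1    1    1  3/8  3/16 ]
  [ -38  -38  -38  -14    -4 ]
  [   0    0    0    0     1 ]
R2 := R2 + 38·R1
  [ 1  1  1  3/8  3/16 ]
  [ 0  0  0  1/4  25/8 ]
  [ 0  0  0    0     1 ]
R2 := 4·R2
  [ 1  1  1  3/8  3/16 ]
  [ 0  0  0    1  25/2 ]
  [ 0  0  0    0     1 ]
R2 := R2 − 25/2·R3
  [ 1  1  1  3/8  3/16 ]
  [ 0  0  0    1     0 ]
  [ 0  0  0    0     1 ]
R1 := R1 − 3/16·R3
  [ 1  1  1  3/8  0 ]
  [ 0  0  0    1  0 ]
  [ 0  0  0    0  1 ]
R1 := R1 − 3/8·R2
  [ 1  1  1  0  0 ]
  [ 0  0  0  1  0 ]
  [ 0  0  0  0  1 ]
Pivot columns are the columns containing a leading 1.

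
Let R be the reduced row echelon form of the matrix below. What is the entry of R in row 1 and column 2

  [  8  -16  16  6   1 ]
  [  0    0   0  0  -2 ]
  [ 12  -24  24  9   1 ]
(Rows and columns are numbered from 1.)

Multiply R1 by 1/8.
  [  1   -2   2  3/4  1/8 ]
  [  0    0   0    0   -2 ]
  [ 12  -24  24    9    1 ]
Subtract 12 times R1 from R3.
  [ 1  -2  2  3/4   1/8 ]
  [ 0   0  0    0    -2 ]
  [ 0   0  0    0  -1/2 ]
Multiply R2 by -1/2.
  [ 1  -2  2  3/4   1/8 ]
  [ 0   0  0    0     1 ]
  [ 0   0  0    0  -1/2 ]
Add 1/2 times R2 to R3.
  [ 1  -2  2  3/4  1/8 ]
  [ 0   0  0    0    1 ]
  [ 0   0  0    0    0 ]
Subtract 1/8 times R2 from R1.
  [ 1  -2  2  3/4  0 ]
  [ 0   0  0    0  1 ]
  [ 0   0  0    0  0 ]

-2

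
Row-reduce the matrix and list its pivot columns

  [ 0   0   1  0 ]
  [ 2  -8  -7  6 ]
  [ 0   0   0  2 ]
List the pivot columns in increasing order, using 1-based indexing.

1, 3, 4

ρ1 <=> ρ2
  [ 2  -8  -7  6 ]
  [ 0   0   1  0 ]
  [ 0   0   0  2 ]
ρ1 := 1/2·ρ1
  [ 1  -4  -7/2  3 ]
  [ 0   0     1  0 ]
  [ 0   0     0  2 ]
ρ3 := 1/2·ρ3
  [ 1  -4  -7/2  3 ]
  [ 0   0     1  0 ]
  [ 0   0     0  1 ]
ρ1 := ρ1 − 3·ρ3
  [ 1  -4  -7/2  0 ]
  [ 0   0     1  0 ]
  [ 0   0     0  1 ]
ρ1 := ρ1 + 7/2·ρ2
  [ 1  -4  0  0 ]
  [ 0   0  1  0 ]
  [ 0   0  0  1 ]
Pivot columns are the columns containing a leading 1.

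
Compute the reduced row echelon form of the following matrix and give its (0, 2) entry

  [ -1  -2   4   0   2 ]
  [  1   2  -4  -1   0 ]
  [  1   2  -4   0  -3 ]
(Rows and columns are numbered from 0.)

r1 := -1·r1
  [ 1  2  -4   0  -2 ]
  [ 1  2  -4  -1   0 ]
  [ 1  2  -4   0  -3 ]
r2 := r2 − r1
  [ 1  2  -4   0  -2 ]
  [ 0  0   0  -1   2 ]
  [ 1  2  -4   0  -3 ]
r3 := r3 − r1
  [ 1  2  -4   0  -2 ]
  [ 0  0   0  -1   2 ]
  [ 0  0   0   0  -1 ]
r2 := -1·r2
  [ 1  2  -4  0  -2 ]
  [ 0  0   0  1  -2 ]
  [ 0  0   0  0  -1 ]
r3 := -1·r3
  [ 1  2  -4  0  -2 ]
  [ 0  0   0  1  -2 ]
  [ 0  0   0  0   1 ]
r2 := r2 + 2·r3
  [ 1  2  -4  0  -2 ]
  [ 0  0   0  1   0 ]
  [ 0  0   0  0   1 ]
r1 := r1 + 2·r3
  [ 1  2  -4  0  0 ]
  [ 0  0   0  1  0 ]
  [ 0  0   0  0  1 ]

-4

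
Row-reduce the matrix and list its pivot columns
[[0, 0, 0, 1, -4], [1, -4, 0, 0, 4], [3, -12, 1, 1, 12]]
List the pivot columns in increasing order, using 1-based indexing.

1, 3, 4

R1 <-> R2
  [ 1   -4  0  0   4 ]
  [ 0    0  0  1  -4 ]
  [ 3  -12  1  1  12 ]
R3 ← R3 − 3·R1
  [ 1  -4  0  0   4 ]
  [ 0   0  0  1  -4 ]
  [ 0   0  1  1   0 ]
R2 <-> R3
  [ 1  -4  0  0   4 ]
  [ 0   0  1  1   0 ]
  [ 0   0  0  1  -4 ]
R2 ← R2 − R3
  [ 1  -4  0  0   4 ]
  [ 0   0  1  0   4 ]
  [ 0   0  0  1  -4 ]
Pivot columns are the columns containing a leading 1.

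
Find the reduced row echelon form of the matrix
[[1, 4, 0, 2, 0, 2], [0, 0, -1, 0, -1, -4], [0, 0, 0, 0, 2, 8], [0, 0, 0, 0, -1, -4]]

[[1, 4, 0, 2, 0, 2], [0, 0, 1, 0, 0, 0], [0, 0, 0, 0, 1, 4], [0, 0, 0, 0, 0, 0]]

r2 -> -1·r2
r3 -> 1/2·r3
r4 -> r4 + r3
r2 -> r2 − r3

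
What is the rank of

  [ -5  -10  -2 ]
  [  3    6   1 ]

rank = 2

r1 -> -1/5·r1
  [ 1  2  2/5 ]
  [ 3  6    1 ]
r2 -> r2 − 3·r1
  [ 1  2   2/5 ]
  [ 0  0  -1/5 ]
r2 -> -5·r2
  [ 1  2  2/5 ]
  [ 0  0    1 ]
r1 -> r1 − 2/5·r2
  [ 1  2  0 ]
  [ 0  0  1 ]
The reduced form has 2 nonzero rows.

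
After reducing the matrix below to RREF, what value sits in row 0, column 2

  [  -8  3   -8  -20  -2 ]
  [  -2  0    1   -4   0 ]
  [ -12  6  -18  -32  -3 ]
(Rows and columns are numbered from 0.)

-1/2

ρ1 -> -1/8·ρ1
ρ2 -> ρ2 + 2·ρ1
ρ3 -> ρ3 + 12·ρ1
ρ2 -> -4/3·ρ2
ρ3 -> ρ3 − 3/2·ρ2
ρ2 -> ρ2 + 2/3·ρ3
ρ1 -> ρ1 − 1/4·ρ3
ρ1 -> ρ1 + 3/8·ρ2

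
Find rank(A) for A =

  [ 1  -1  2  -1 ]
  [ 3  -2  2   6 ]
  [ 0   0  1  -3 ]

rank = 3

Subtract 3 times R1 from R2.
  [ 1  -1   2  -1 ]
  [ 0   1  -4   9 ]
  [ 0   0   1  -3 ]
Add 4 times R3 to R2.
  [ 1  -1  2  -1 ]
  [ 0   1  0  -3 ]
  [ 0   0  1  -3 ]
Subtract 2 times R3 from R1.
  [ 1  -1  0   5 ]
  [ 0   1  0  -3 ]
  [ 0   0  1  -3 ]
Add R2 to R1.
  [ 1  0  0   2 ]
  [ 0  1  0  -3 ]
  [ 0  0  1  -3 ]
The reduced form has 3 nonzero rows.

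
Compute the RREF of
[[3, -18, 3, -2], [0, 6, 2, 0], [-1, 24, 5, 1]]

Multiply R1 by 1/3.
  [  1  -6  1  -2/3 ]
  [  0   6  2     0 ]
  [ -1  24  5     1 ]
Add R1 to R3.
  [ 1  -6  1  -2/3 ]
  [ 0   6  2     0 ]
  [ 0  18  6   1/3 ]
Multiply R2 by 1/6.
  [ 1  -6    1  -2/3 ]
  [ 0   1  1/3     0 ]
  [ 0  18    6   1/3 ]
Subtract 18 times R2 from R3.
  [ 1  -6    1  -2/3 ]
  [ 0   1  1/3     0 ]
  [ 0   0    0   1/3 ]
Multiply R3 by 3.
  [ 1  -6    1  -2/3 ]
  [ 0   1  1/3     0 ]
  [ 0   0    0     1 ]
Add 2/3 times R3 to R1.
  [ 1  -6    1  0 ]
  [ 0   1  1/3  0 ]
  [ 0   0    0  1 ]
Add 6 times R2 to R1.
  [ 1  0    3  0 ]
  [ 0  1  1/3  0 ]
  [ 0  0    0  1 ]

[[1, 0, 3, 0], [0, 1, 1/3, 0], [0, 0, 0, 1]]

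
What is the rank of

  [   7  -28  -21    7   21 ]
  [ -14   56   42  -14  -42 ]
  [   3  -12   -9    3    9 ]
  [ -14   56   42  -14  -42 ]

rank = 1

ρ1 ← 1/7·ρ1
  [   1   -4  -3    1    3 ]
  [ -14   56  42  -14  -42 ]
  [   3  -12  -9    3    9 ]
  [ -14   56  42  -14  -42 ]
ρ2 ← ρ2 + 14·ρ1
  [   1   -4  -3    1    3 ]
  [   0    0   0    0    0 ]
  [   3  -12  -9    3    9 ]
  [ -14   56  42  -14  -42 ]
ρ3 ← ρ3 − 3·ρ1
  [   1  -4  -3    1    3 ]
  [   0   0   0    0    0 ]
  [   0   0   0    0    0 ]
  [ -14  56  42  -14  -42 ]
ρ4 ← ρ4 + 14·ρ1
  [ 1  -4  -3  1  3 ]
  [ 0   0   0  0  0 ]
  [ 0   0   0  0  0 ]
  [ 0   0   0  0  0 ]
The reduced form has 1 nonzero row.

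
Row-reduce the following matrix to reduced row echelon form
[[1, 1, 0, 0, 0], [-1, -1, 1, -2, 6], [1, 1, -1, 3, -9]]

Add ρ1 to ρ2.
  [ 1  1   0   0   0 ]
  [ 0  0   1  -2   6 ]
  [ 1  1  -1   3  -9 ]
Subtract ρ1 from ρ3.
  [ 1  1   0   0   0 ]
  [ 0  0   1  -2   6 ]
  [ 0  0  -1   3  -9 ]
Add ρ2 to ρ3.
  [ 1  1  0   0   0 ]
  [ 0  0  1  -2   6 ]
  [ 0  0  0   1  -3 ]
Add 2 times ρ3 to ρ2.
  [ 1  1  0  0   0 ]
  [ 0  0  1  0   0 ]
  [ 0  0  0  1  -3 ]

[[1, 1, 0, 0, 0], [0, 0, 1, 0, 0], [0, 0, 0, 1, -3]]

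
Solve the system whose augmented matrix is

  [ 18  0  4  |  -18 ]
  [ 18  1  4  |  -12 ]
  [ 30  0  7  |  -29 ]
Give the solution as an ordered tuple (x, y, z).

(-5/3, 6, 3)

r1 -> 1/18·r1
r2 -> r2 − 18·r1
r3 -> r3 − 30·r1
r3 -> 3·r3
r1 -> r1 − 2/9·r3
Reading off the last column: x = -5/3, y = 6, z = 3.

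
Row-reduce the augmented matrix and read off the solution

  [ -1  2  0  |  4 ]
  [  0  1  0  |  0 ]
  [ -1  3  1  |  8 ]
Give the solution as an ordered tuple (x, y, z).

R1 → -1·R1
  [  1  -2  0  |  -4 ]
  [  0   1  0  |   0 ]
  [ -1   3  1  |   8 ]
R3 → R3 + R1
  [ 1  -2  0  |  -4 ]
  [ 0   1  0  |   0 ]
  [ 0   1  1  |   4 ]
R3 → R3 − R2
  [ 1  -2  0  |  -4 ]
  [ 0   1  0  |   0 ]
  [ 0   0  1  |   4 ]
R1 → R1 + 2·R2
  [ 1  0  0  |  -4 ]
  [ 0  1  0  |   0 ]
  [ 0  0  1  |   4 ]
Reading off the last column: x = -4, y = 0, z = 4.

(-4, 0, 4)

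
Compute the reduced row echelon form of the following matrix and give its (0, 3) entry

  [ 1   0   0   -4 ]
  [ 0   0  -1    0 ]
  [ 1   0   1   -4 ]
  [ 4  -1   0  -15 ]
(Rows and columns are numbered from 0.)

R3 -> R3 − R1
  [ 1   0   0   -4 ]
  [ 0   0  -1    0 ]
  [ 0   0   1    0 ]
  [ 4  -1   0  -15 ]
R4 -> R4 − 4·R1
  [ 1   0   0  -4 ]
  [ 0   0  -1   0 ]
  [ 0   0   1   0 ]
  [ 0  -1   0   1 ]
R2 <=> R4
  [ 1   0   0  -4 ]
  [ 0  -1   0   1 ]
  [ 0   0   1   0 ]
  [ 0   0  -1   0 ]
R2 -> -1·R2
  [ 1  0   0  -4 ]
  [ 0  1   0  -1 ]
  [ 0  0   1   0 ]
  [ 0  0  -1   0 ]
R4 -> R4 + R3
  [ 1  0  0  -4 ]
  [ 0  1  0  -1 ]
  [ 0  0  1   0 ]
  [ 0  0  0   0 ]

-4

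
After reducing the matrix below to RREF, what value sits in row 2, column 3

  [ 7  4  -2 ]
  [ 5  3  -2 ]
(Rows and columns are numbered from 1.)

R1 -> 1/7·R1
  [ 1  4/7  -2/7 ]
  [ 5    3    -2 ]
R2 -> R2 − 5·R1
  [ 1  4/7  -2/7 ]
  [ 0  1/7  -4/7 ]
R2 -> 7·R2
  [ 1  4/7  -2/7 ]
  [ 0    1    -4 ]
R1 -> R1 − 4/7·R2
  [ 1  0   2 ]
  [ 0  1  -4 ]

-4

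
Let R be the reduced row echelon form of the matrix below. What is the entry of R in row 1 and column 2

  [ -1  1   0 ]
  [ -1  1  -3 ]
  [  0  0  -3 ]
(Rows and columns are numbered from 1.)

-1

R1 -> -1·R1
  [  1  -1   0 ]
  [ -1   1  -3 ]
  [  0   0  -3 ]
R2 -> R2 + R1
  [ 1  -1   0 ]
  [ 0   0  -3 ]
  [ 0   0  -3 ]
R2 -> -1/3·R2
  [ 1  -1   0 ]
  [ 0   0   1 ]
  [ 0   0  -3 ]
R3 -> R3 + 3·R2
  [ 1  -1  0 ]
  [ 0   0  1 ]
  [ 0   0  0 ]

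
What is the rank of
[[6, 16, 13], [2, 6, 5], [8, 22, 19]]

Multiply R1 by 1/6.
  [ 1  8/3  13/6 ]
  [ 2    6     5 ]
  [ 8   22    19 ]
Subtract 2 times R1 from R2.
  [ 1  8/3  13/6 ]
  [ 0  2/3   2/3 ]
  [ 8   22    19 ]
Subtract 8 times R1 from R3.
  [ 1  8/3  13/6 ]
  [ 0  2/3   2/3 ]
  [ 0  2/3   5/3 ]
Multiply R2 by 3/2.
  [ 1  8/3  13/6 ]
  [ 0    1     1 ]
  [ 0  2/3   5/3 ]
Subtract 2/3 times R2 from R3.
  [ 1  8/3  13/6 ]
  [ 0    1     1 ]
  [ 0    0     1 ]
Subtract R3 from R2.
  [ 1  8/3  13/6 ]
  [ 0    1     0 ]
  [ 0    0     1 ]
Subtract 13/6 times R3 from R1.
  [ 1  8/3  0 ]
  [ 0    1  0 ]
  [ 0    0  1 ]
Subtract 8/3 times R2 from R1.
  [ 1  0  0 ]
  [ 0  1  0 ]
  [ 0  0  1 ]
The reduced form has 3 nonzero rows.

rank = 3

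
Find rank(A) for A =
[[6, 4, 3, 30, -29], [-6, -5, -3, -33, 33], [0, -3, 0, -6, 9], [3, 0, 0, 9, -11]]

rank = 4

Multiply R1 by 1/6.
  [  1  2/3  1/2    5  -29/6 ]
  [ -6   -5   -3  -33     33 ]
  [  0   -3    0   -6      9 ]
  [  3    0    0    9    -11 ]
Add 6 times R1 to R2.
  [ 1  2/3  1/2   5  -29/6 ]
  [ 0   -1    0  -3      4 ]
  [ 0   -3    0  -6      9 ]
  [ 3    0    0   9    -11 ]
Subtract 3 times R1 from R4.
  [ 1  2/3   1/2   5  -29/6 ]
  [ 0   -1     0  -3      4 ]
  [ 0   -3     0  -6      9 ]
  [ 0   -2  -3/2  -6    7/2 ]
Multiply R2 by -1.
  [ 1  2/3   1/2   5  -29/6 ]
  [ 0    1     0   3     -4 ]
  [ 0   -3     0  -6      9 ]
  [ 0   -2  -3/2  -6    7/2 ]
Add 3 times R2 to R3.
  [ 1  2/3   1/2   5  -29/6 ]
  [ 0    1     0   3     -4 ]
  [ 0    0     0   3     -3 ]
  [ 0   -2  -3/2  -6    7/2 ]
Add 2 times R2 to R4.
  [ 1  2/3   1/2  5  -29/6 ]
  [ 0    1     0  3     -4 ]
  [ 0    0     0  3     -3 ]
  [ 0    0  -3/2  0   -9/2 ]
Swap R3 and R4.
  [ 1  2/3   1/2  5  -29/6 ]
  [ 0    1     0  3     -4 ]
  [ 0    0  -3/2  0   -9/2 ]
  [ 0    0     0  3     -3 ]
Multiply R3 by -2/3.
  [ 1  2/3  1/2  5  -29/6 ]
  [ 0    1    0  3     -4 ]
  [ 0    0    1  0      3 ]
  [ 0    0    0  3     -3 ]
Multiply R4 by 1/3.
  [ 1  2/3  1/2  5  -29/6 ]
  [ 0    1    0  3     -4 ]
  [ 0    0    1  0      3 ]
  [ 0    0    0  1     -1 ]
Subtract 3 times R4 from R2.
  [ 1  2/3  1/2  5  -29/6 ]
  [ 0    1    0  0     -1 ]
  [ 0    0    1  0      3 ]
  [ 0    0    0  1     -1 ]
Subtract 5 times R4 from R1.
  [ 1  2/3  1/2  0  1/6 ]
  [ 0    1    0  0   -1 ]
  [ 0    0    1  0    3 ]
  [ 0    0    0  1   -1 ]
Subtract 1/2 times R3 from R1.
  [ 1  2/3  0  0  -4/3 ]
  [ 0    1  0  0    -1 ]
  [ 0    0  1  0     3 ]
  [ 0    0  0  1    -1 ]
Subtract 2/3 times R2 from R1.
  [ 1  0  0  0  -2/3 ]
  [ 0  1  0  0    -1 ]
  [ 0  0  1  0     3 ]
  [ 0  0  0  1    -1 ]
The reduced form has 4 nonzero rows.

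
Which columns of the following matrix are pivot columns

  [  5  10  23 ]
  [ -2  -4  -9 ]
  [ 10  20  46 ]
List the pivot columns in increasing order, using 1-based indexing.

ρ1 → 1/5·ρ1
  [  1   2  23/5 ]
  [ -2  -4    -9 ]
  [ 10  20    46 ]
ρ2 → ρ2 + 2·ρ1
  [  1   2  23/5 ]
  [  0   0   1/5 ]
  [ 10  20    46 ]
ρ3 → ρ3 − 10·ρ1
  [ 1  2  23/5 ]
  [ 0  0   1/5 ]
  [ 0  0     0 ]
ρ2 → 5·ρ2
  [ 1  2  23/5 ]
  [ 0  0     1 ]
  [ 0  0     0 ]
ρ1 → ρ1 − 23/5·ρ2
  [ 1  2  0 ]
  [ 0  0  1 ]
  [ 0  0  0 ]
Pivot columns are the columns containing a leading 1.

1, 3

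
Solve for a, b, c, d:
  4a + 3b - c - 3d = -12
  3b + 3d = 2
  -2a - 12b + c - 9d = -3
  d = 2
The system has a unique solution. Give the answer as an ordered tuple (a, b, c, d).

(-3/2, -4/3, -4, 2)

Form the augmented matrix and row-reduce:
  [  4    3  -1  -3  |  -12 ]
  [  0    3   0   3  |    2 ]
  [ -2  -12   1  -9  |   -3 ]
  [  0    0   0   1  |    2 ]
Multiply ρ1 by 1/4.
  [  1  3/4  -1/4  -3/4  |  -3 ]
  [  0    3     0     3  |   2 ]
  [ -2  -12     1    -9  |  -3 ]
  [  0    0     0     1  |   2 ]
Add 2 times ρ1 to ρ3.
  [ 1    3/4  -1/4   -3/4  |  -3 ]
  [ 0      3     0      3  |   2 ]
  [ 0  -21/2   1/2  -21/2  |  -9 ]
  [ 0      0     0      1  |   2 ]
Multiply ρ2 by 1/3.
  [ 1    3/4  -1/4   -3/4  |   -3 ]
  [ 0      1     0      1  |  2/3 ]
  [ 0  -21/2   1/2  -21/2  |   -9 ]
  [ 0      0     0      1  |    2 ]
Add 21/2 times ρ2 to ρ3.
  [ 1  3/4  -1/4  -3/4  |   -3 ]
  [ 0    1     0     1  |  2/3 ]
  [ 0    0   1/2     0  |   -2 ]
  [ 0    0     0     1  |    2 ]
Multiply ρ3 by 2.
  [ 1  3/4  -1/4  -3/4  |   -3 ]
  [ 0    1     0     1  |  2/3 ]
  [ 0    0     1     0  |   -4 ]
  [ 0    0     0     1  |    2 ]
Subtract ρ4 from ρ2.
  [ 1  3/4  -1/4  -3/4  |    -3 ]
  [ 0    1     0     0  |  -4/3 ]
  [ 0    0     1     0  |    -4 ]
  [ 0    0     0     1  |     2 ]
Add 3/4 times ρ4 to ρ1.
  [ 1  3/4  -1/4  0  |  -3/2 ]
  [ 0    1     0  0  |  -4/3 ]
  [ 0    0     1  0  |    -4 ]
  [ 0    0     0  1  |     2 ]
Add 1/4 times ρ3 to ρ1.
  [ 1  3/4  0  0  |  -5/2 ]
  [ 0    1  0  0  |  -4/3 ]
  [ 0    0  1  0  |    -4 ]
  [ 0    0  0  1  |     2 ]
Subtract 3/4 times ρ2 from ρ1.
  [ 1  0  0  0  |  -3/2 ]
  [ 0  1  0  0  |  -4/3 ]
  [ 0  0  1  0  |    -4 ]
  [ 0  0  0  1  |     2 ]
Reading off the last column: a = -3/2, b = -4/3, c = -4, d = 2.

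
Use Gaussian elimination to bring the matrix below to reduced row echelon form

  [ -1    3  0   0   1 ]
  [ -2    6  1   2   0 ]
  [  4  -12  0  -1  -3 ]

r1 := -1·r1
  [  1   -3  0   0  -1 ]
  [ -2    6  1   2   0 ]
  [  4  -12  0  -1  -3 ]
r2 := r2 + 2·r1
  [ 1   -3  0   0  -1 ]
  [ 0    0  1   2  -2 ]
  [ 4  -12  0  -1  -3 ]
r3 := r3 − 4·r1
  [ 1  -3  0   0  -1 ]
  [ 0   0  1   2  -2 ]
  [ 0   0  0  -1   1 ]
r3 := -1·r3
  [ 1  -3  0  0  -1 ]
  [ 0   0  1  2  -2 ]
  [ 0   0  0  1  -1 ]
r2 := r2 − 2·r3
  [ 1  -3  0  0  -1 ]
  [ 0   0  1  0   0 ]
  [ 0   0  0  1  -1 ]

[[1, -3, 0, 0, -1], [0, 0, 1, 0, 0], [0, 0, 0, 1, -1]]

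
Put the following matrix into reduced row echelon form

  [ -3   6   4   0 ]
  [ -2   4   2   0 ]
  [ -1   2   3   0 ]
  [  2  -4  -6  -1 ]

[[1, -2, 0, 0], [0, 0, 1, 0], [0, 0, 0, 1], [0, 0, 0, 0]]

R1 ← -1/3·R1
  [  1  -2  -4/3   0 ]
  [ -2   4     2   0 ]
  [ -1   2     3   0 ]
  [  2  -4    -6  -1 ]
R2 ← R2 + 2·R1
  [  1  -2  -4/3   0 ]
  [  0   0  -2/3   0 ]
  [ -1   2     3   0 ]
  [  2  -4    -6  -1 ]
R3 ← R3 + R1
  [ 1  -2  -4/3   0 ]
  [ 0   0  -2/3   0 ]
  [ 0   0   5/3   0 ]
  [ 2  -4    -6  -1 ]
R4 ← R4 − 2·R1
  [ 1  -2   -4/3   0 ]
  [ 0   0   -2/3   0 ]
  [ 0   0    5/3   0 ]
  [ 0   0  -10/3  -1 ]
R2 ← -3/2·R2
  [ 1  -2   -4/3   0 ]
  [ 0   0      1   0 ]
  [ 0   0    5/3   0 ]
  [ 0   0  -10/3  -1 ]
R3 ← R3 − 5/3·R2
  [ 1  -2   -4/3   0 ]
  [ 0   0      1   0 ]
  [ 0   0      0   0 ]
  [ 0   0  -10/3  -1 ]
R4 ← R4 + 10/3·R2
  [ 1  -2  -4/3   0 ]
  [ 0   0     1   0 ]
  [ 0   0     0   0 ]
  [ 0   0     0  -1 ]
R3 ↔ R4
  [ 1  -2  -4/3   0 ]
  [ 0   0     1   0 ]
  [ 0   0     0  -1 ]
  [ 0   0     0   0 ]
R3 ← -1·R3
  [ 1  -2  -4/3  0 ]
  [ 0   0     1  0 ]
  [ 0   0     0  1 ]
  [ 0   0     0  0 ]
R1 ← R1 + 4/3·R2
  [ 1  -2  0  0 ]
  [ 0   0  1  0 ]
  [ 0   0  0  1 ]
  [ 0   0  0  0 ]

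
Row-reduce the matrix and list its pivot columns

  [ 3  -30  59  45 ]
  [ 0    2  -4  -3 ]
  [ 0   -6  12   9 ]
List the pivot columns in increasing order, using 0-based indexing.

Multiply R1 by 1/3.
  [ 1  -10  59/3  15 ]
  [ 0    2    -4  -3 ]
  [ 0   -6    12   9 ]
Multiply R2 by 1/2.
  [ 1  -10  59/3    15 ]
  [ 0    1    -2  -3/2 ]
  [ 0   -6    12     9 ]
Add 6 times R2 to R3.
  [ 1  -10  59/3    15 ]
  [ 0    1    -2  -3/2 ]
  [ 0    0     0     0 ]
Add 10 times R2 to R1.
  [ 1  0  -1/3     0 ]
  [ 0  1    -2  -3/2 ]
  [ 0  0     0     0 ]
Pivot columns are the columns containing a leading 1.

0, 1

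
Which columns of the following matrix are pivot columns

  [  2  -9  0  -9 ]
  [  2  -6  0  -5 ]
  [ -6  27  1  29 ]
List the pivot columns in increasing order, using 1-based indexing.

Multiply ρ1 by 1/2.
  [  1  -9/2  0  -9/2 ]
  [  2    -6  0    -5 ]
  [ -6    27  1    29 ]
Subtract 2 times ρ1 from ρ2.
  [  1  -9/2  0  -9/2 ]
  [  0     3  0     4 ]
  [ -6    27  1    29 ]
Add 6 times ρ1 to ρ3.
  [ 1  -9/2  0  -9/2 ]
  [ 0     3  0     4 ]
  [ 0     0  1     2 ]
Multiply ρ2 by 1/3.
  [ 1  -9/2  0  -9/2 ]
  [ 0     1  0   4/3 ]
  [ 0     0  1     2 ]
Add 9/2 times ρ2 to ρ1.
  [ 1  0  0  3/2 ]
  [ 0  1  0  4/3 ]
  [ 0  0  1    2 ]
Pivot columns are the columns containing a leading 1.

1, 2, 3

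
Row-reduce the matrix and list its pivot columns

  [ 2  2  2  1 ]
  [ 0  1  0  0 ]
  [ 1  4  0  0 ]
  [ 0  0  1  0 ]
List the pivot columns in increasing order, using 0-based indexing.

0, 1, 2, 3

R1 -> 1/2·R1
  [ 1  1  1  1/2 ]
  [ 0  1  0    0 ]
  [ 1  4  0    0 ]
  [ 0  0  1    0 ]
R3 -> R3 − R1
  [ 1  1   1   1/2 ]
  [ 0  1   0     0 ]
  [ 0  3  -1  -1/2 ]
  [ 0  0   1     0 ]
R3 -> R3 − 3·R2
  [ 1  1   1   1/2 ]
  [ 0  1   0     0 ]
  [ 0  0  -1  -1/2 ]
  [ 0  0   1     0 ]
R3 -> -1·R3
  [ 1  1  1  1/2 ]
  [ 0  1  0    0 ]
  [ 0  0  1  1/2 ]
  [ 0  0  1    0 ]
R4 -> R4 − R3
  [ 1  1  1   1/2 ]
  [ 0  1  0     0 ]
  [ 0  0  1   1/2 ]
  [ 0  0  0  -1/2 ]
R4 -> -2·R4
  [ 1  1  1  1/2 ]
  [ 0  1  0    0 ]
  [ 0  0  1  1/2 ]
  [ 0  0  0    1 ]
R3 -> R3 − 1/2·R4
  [ 1  1  1  1/2 ]
  [ 0  1  0    0 ]
  [ 0  0  1    0 ]
  [ 0  0  0    1 ]
R1 -> R1 − 1/2·R4
  [ 1  1  1  0 ]
  [ 0  1  0  0 ]
  [ 0  0  1  0 ]
  [ 0  0  0  1 ]
R1 -> R1 − R3
  [ 1  1  0  0 ]
  [ 0  1  0  0 ]
  [ 0  0  1  0 ]
  [ 0  0  0  1 ]
R1 -> R1 − R2
  [ 1  0  0  0 ]
  [ 0  1  0  0 ]
  [ 0  0  1  0 ]
  [ 0  0  0  1 ]
Pivot columns are the columns containing a leading 1.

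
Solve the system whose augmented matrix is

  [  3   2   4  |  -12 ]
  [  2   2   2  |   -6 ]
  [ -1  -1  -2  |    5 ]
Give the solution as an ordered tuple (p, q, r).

(-2, 1, -2)

R1 := 1/3·R1
  [  1  2/3  4/3  |  -4 ]
  [  2    2    2  |  -6 ]
  [ -1   -1   -2  |   5 ]
R2 := R2 − 2·R1
  [  1  2/3   4/3  |  -4 ]
  [  0  2/3  -2/3  |   2 ]
  [ -1   -1    -2  |   5 ]
R3 := R3 + R1
  [ 1   2/3   4/3  |  -4 ]
  [ 0   2/3  -2/3  |   2 ]
  [ 0  -1/3  -2/3  |   1 ]
R2 := 3/2·R2
  [ 1   2/3   4/3  |  -4 ]
  [ 0     1    -1  |   3 ]
  [ 0  -1/3  -2/3  |   1 ]
R3 := R3 + 1/3·R2
  [ 1  2/3  4/3  |  -4 ]
  [ 0    1   -1  |   3 ]
  [ 0    0   -1  |   2 ]
R3 := -1·R3
  [ 1  2/3  4/3  |  -4 ]
  [ 0    1   -1  |   3 ]
  [ 0    0    1  |  -2 ]
R2 := R2 + R3
  [ 1  2/3  4/3  |  -4 ]
  [ 0    1    0  |   1 ]
  [ 0    0    1  |  -2 ]
R1 := R1 − 4/3·R3
  [ 1  2/3  0  |  -4/3 ]
  [ 0    1  0  |     1 ]
  [ 0    0  1  |    -2 ]
R1 := R1 − 2/3·R2
  [ 1  0  0  |  -2 ]
  [ 0  1  0  |   1 ]
  [ 0  0  1  |  -2 ]
Reading off the last column: p = -2, q = 1, r = -2.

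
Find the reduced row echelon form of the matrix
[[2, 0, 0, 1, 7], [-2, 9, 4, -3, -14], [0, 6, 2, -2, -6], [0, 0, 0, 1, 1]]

Multiply ρ1 by 1/2.
  [  1  0  0  1/2  7/2 ]
  [ -2  9  4   -3  -14 ]
  [  0  6  2   -2   -6 ]
  [  0  0  0    1    1 ]
Add 2 times ρ1 to ρ2.
  [ 1  0  0  1/2  7/2 ]
  [ 0  9  4   -2   -7 ]
  [ 0  6  2   -2   -6 ]
  [ 0  0  0    1    1 ]
Multiply ρ2 by 1/9.
  [ 1  0    0   1/2   7/2 ]
  [ 0  1  4/9  -2/9  -7/9 ]
  [ 0  6    2    -2    -6 ]
  [ 0  0    0     1     1 ]
Subtract 6 times ρ2 from ρ3.
  [ 1  0     0   1/2   7/2 ]
  [ 0  1   4/9  -2/9  -7/9 ]
  [ 0  0  -2/3  -2/3  -4/3 ]
  [ 0  0     0     1     1 ]
Multiply ρ3 by -3/2.
  [ 1  0    0   1/2   7/2 ]
  [ 0  1  4/9  -2/9  -7/9 ]
  [ 0  0    1     1     2 ]
  [ 0  0    0     1     1 ]
Subtract ρ4 from ρ3.
  [ 1  0    0   1/2   7/2 ]
  [ 0  1  4/9  -2/9  -7/9 ]
  [ 0  0    1     0     1 ]
  [ 0  0    0     1     1 ]
Add 2/9 times ρ4 to ρ2.
  [ 1  0    0  1/2   7/2 ]
  [ 0  1  4/9    0  -5/9 ]
  [ 0  0    1    0     1 ]
  [ 0  0    0    1     1 ]
Subtract 1/2 times ρ4 from ρ1.
  [ 1  0    0  0     3 ]
  [ 0  1  4/9  0  -5/9 ]
  [ 0  0    1  0     1 ]
  [ 0  0    0  1     1 ]
Subtract 4/9 times ρ3 from ρ2.
  [ 1  0  0  0   3 ]
  [ 0  1  0  0  -1 ]
  [ 0  0  1  0   1 ]
  [ 0  0  0  1   1 ]

[[1, 0, 0, 0, 3], [0, 1, 0, 0, -1], [0, 0, 1, 0, 1], [0, 0, 0, 1, 1]]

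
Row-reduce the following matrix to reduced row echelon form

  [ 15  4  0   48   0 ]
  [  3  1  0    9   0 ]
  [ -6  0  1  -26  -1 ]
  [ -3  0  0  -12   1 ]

[[1, 0, 0, 4, 0], [0, 1, 0, -3, 0], [0, 0, 1, -2, 0], [0, 0, 0, 0, 1]]

r1 ← 1/15·r1
  [  1  4/15  0  16/5   0 ]
  [  3     1  0     9   0 ]
  [ -6     0  1   -26  -1 ]
  [ -3     0  0   -12   1 ]
r2 ← r2 − 3·r1
  [  1  4/15  0  16/5   0 ]
  [  0   1/5  0  -3/5   0 ]
  [ -6     0  1   -26  -1 ]
  [ -3     0  0   -12   1 ]
r3 ← r3 + 6·r1
  [  1  4/15  0   16/5   0 ]
  [  0   1/5  0   -3/5   0 ]
  [  0   8/5  1  -34/5  -1 ]
  [ -3     0  0    -12   1 ]
r4 ← r4 + 3·r1
  [ 1  4/15  0   16/5   0 ]
  [ 0   1/5  0   -3/5   0 ]
  [ 0   8/5  1  -34/5  -1 ]
  [ 0   4/5  0  -12/5   1 ]
r2 ← 5·r2
  [ 1  4/15  0   16/5   0 ]
  [ 0     1  0     -3   0 ]
  [ 0   8/5  1  -34/5  -1 ]
  [ 0   4/5  0  -12/5   1 ]
r3 ← r3 − 8/5·r2
  [ 1  4/15  0   16/5   0 ]
  [ 0     1  0     -3   0 ]
  [ 0     0  1     -2  -1 ]
  [ 0   4/5  0  -12/5   1 ]
r4 ← r4 − 4/5·r2
  [ 1  4/15  0  16/5   0 ]
  [ 0     1  0    -3   0 ]
  [ 0     0  1    -2  -1 ]
  [ 0     0  0     0   1 ]
r3 ← r3 + r4
  [ 1  4/15  0  16/5  0 ]
  [ 0     1  0    -3  0 ]
  [ 0     0  1    -2  0 ]
  [ 0     0  0     0  1 ]
r1 ← r1 − 4/15·r2
  [ 1  0  0   4  0 ]
  [ 0  1  0  -3  0 ]
  [ 0  0  1  -2  0 ]
  [ 0  0  0   0  1 ]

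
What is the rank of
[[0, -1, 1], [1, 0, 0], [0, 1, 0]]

rank = 3

r1 <=> r2
  [ 1   0  0 ]
  [ 0  -1  1 ]
  [ 0   1  0 ]
r2 → -1·r2
  [ 1  0   0 ]
  [ 0  1  -1 ]
  [ 0  1   0 ]
r3 → r3 − r2
  [ 1  0   0 ]
  [ 0  1  -1 ]
  [ 0  0   1 ]
r2 → r2 + r3
  [ 1  0  0 ]
  [ 0  1  0 ]
  [ 0  0  1 ]
The reduced form has 3 nonzero rows.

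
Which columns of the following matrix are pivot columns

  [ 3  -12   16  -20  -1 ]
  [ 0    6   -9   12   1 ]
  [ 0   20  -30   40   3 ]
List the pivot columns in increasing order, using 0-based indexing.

0, 1, 4

ρ1 → 1/3·ρ1
  [ 1  -4  16/3  -20/3  -1/3 ]
  [ 0   6    -9     12     1 ]
  [ 0  20   -30     40     3 ]
ρ2 → 1/6·ρ2
  [ 1  -4  16/3  -20/3  -1/3 ]
  [ 0   1  -3/2      2   1/6 ]
  [ 0  20   -30     40     3 ]
ρ3 → ρ3 − 20·ρ2
  [ 1  -4  16/3  -20/3  -1/3 ]
  [ 0   1  -3/2      2   1/6 ]
  [ 0   0     0      0  -1/3 ]
ρ3 → -3·ρ3
  [ 1  -4  16/3  -20/3  -1/3 ]
  [ 0   1  -3/2      2   1/6 ]
  [ 0   0     0      0     1 ]
ρ2 → ρ2 − 1/6·ρ3
  [ 1  -4  16/3  -20/3  -1/3 ]
  [ 0   1  -3/2      2     0 ]
  [ 0   0     0      0     1 ]
ρ1 → ρ1 + 1/3·ρ3
  [ 1  -4  16/3  -20/3  0 ]
  [ 0   1  -3/2      2  0 ]
  [ 0   0     0      0  1 ]
ρ1 → ρ1 + 4·ρ2
  [ 1  0  -2/3  4/3  0 ]
  [ 0  1  -3/2    2  0 ]
  [ 0  0     0    0  1 ]
Pivot columns are the columns containing a leading 1.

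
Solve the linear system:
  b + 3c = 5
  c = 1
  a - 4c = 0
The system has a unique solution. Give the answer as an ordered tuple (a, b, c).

(4, 2, 1)

Form the augmented matrix and row-reduce:
  [ 0  1   3  |  5 ]
  [ 0  0   1  |  1 ]
  [ 1  0  -4  |  0 ]
Swap R1 and R3.
  [ 1  0  -4  |  0 ]
  [ 0  0   1  |  1 ]
  [ 0  1   3  |  5 ]
Swap R2 and R3.
  [ 1  0  -4  |  0 ]
  [ 0  1   3  |  5 ]
  [ 0  0   1  |  1 ]
Subtract 3 times R3 from R2.
  [ 1  0  -4  |  0 ]
  [ 0  1   0  |  2 ]
  [ 0  0   1  |  1 ]
Add 4 times R3 to R1.
  [ 1  0  0  |  4 ]
  [ 0  1  0  |  2 ]
  [ 0  0  1  |  1 ]
Reading off the last column: a = 4, b = 2, c = 1.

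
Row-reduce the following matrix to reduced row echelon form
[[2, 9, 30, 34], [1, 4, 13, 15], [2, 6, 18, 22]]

Multiply ρ1 by 1/2.
  [ 1  9/2  15  17 ]
  [ 1    4  13  15 ]
  [ 2    6  18  22 ]
Subtract ρ1 from ρ2.
  [ 1   9/2  15  17 ]
  [ 0  -1/2  -2  -2 ]
  [ 2     6  18  22 ]
Subtract 2 times ρ1 from ρ3.
  [ 1   9/2   15   17 ]
  [ 0  -1/2   -2   -2 ]
  [ 0    -3  -12  -12 ]
Multiply ρ2 by -2.
  [ 1  9/2   15   17 ]
  [ 0    1    4    4 ]
  [ 0   -3  -12  -12 ]
Add 3 times ρ2 to ρ3.
  [ 1  9/2  15  17 ]
  [ 0    1   4   4 ]
  [ 0    0   0   0 ]
Subtract 9/2 times ρ2 from ρ1.
  [ 1  0  -3  -1 ]
  [ 0  1   4   4 ]
  [ 0  0   0   0 ]

[[1, 0, -3, -1], [0, 1, 4, 4], [0, 0, 0, 0]]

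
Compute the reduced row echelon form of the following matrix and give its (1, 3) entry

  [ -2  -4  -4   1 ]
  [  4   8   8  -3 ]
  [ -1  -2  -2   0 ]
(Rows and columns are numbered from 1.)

2

Multiply R1 by -1/2.
  [  1   2   2  -1/2 ]
  [  4   8   8    -3 ]
  [ -1  -2  -2     0 ]
Subtract 4 times R1 from R2.
  [  1   2   2  -1/2 ]
  [  0   0   0    -1 ]
  [ -1  -2  -2     0 ]
Add R1 to R3.
  [ 1  2  2  -1/2 ]
  [ 0  0  0    -1 ]
  [ 0  0  0  -1/2 ]
Multiply R2 by -1.
  [ 1  2  2  -1/2 ]
  [ 0  0  0     1 ]
  [ 0  0  0  -1/2 ]
Add 1/2 times R2 to R3.
  [ 1  2  2  -1/2 ]
  [ 0  0  0     1 ]
  [ 0  0  0     0 ]
Add 1/2 times R2 to R1.
  [ 1  2  2  0 ]
  [ 0  0  0  1 ]
  [ 0  0  0  0 ]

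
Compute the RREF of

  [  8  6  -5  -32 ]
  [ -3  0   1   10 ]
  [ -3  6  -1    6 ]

r1 := 1/8·r1
r2 := r2 + 3·r1
r3 := r3 + 3·r1
r2 := 4/9·r2
r3 := r3 − 33/4·r2
r3 := 3·r3
r2 := r2 + 7/18·r3
r1 := r1 + 5/8·r3
r1 := r1 − 3/4·r2

[[1, 0, 0, -2], [0, 1, 0, 2/3], [0, 0, 1, 4]]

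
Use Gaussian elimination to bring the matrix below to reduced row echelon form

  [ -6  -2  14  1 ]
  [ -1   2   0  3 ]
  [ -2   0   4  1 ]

Multiply R1 by -1/6.
  [  1  1/3  -7/3  -1/6 ]
  [ -1    2     0     3 ]
  [ -2    0     4     1 ]
Add R1 to R2.
  [  1  1/3  -7/3  -1/6 ]
  [  0  7/3  -7/3  17/6 ]
  [ -2    0     4     1 ]
Add 2 times R1 to R3.
  [ 1  1/3  -7/3  -1/6 ]
  [ 0  7/3  -7/3  17/6 ]
  [ 0  2/3  -2/3   2/3 ]
Multiply R2 by 3/7.
  [ 1  1/3  -7/3   -1/6 ]
  [ 0    1    -1  17/14 ]
  [ 0  2/3  -2/3    2/3 ]
Subtract 2/3 times R2 from R3.
  [ 1  1/3  -7/3   -1/6 ]
  [ 0    1    -1  17/14 ]
  [ 0    0     0   -1/7 ]
Multiply R3 by -7.
  [ 1  1/3  -7/3   -1/6 ]
  [ 0    1    -1  17/14 ]
  [ 0    0     0      1 ]
Subtract 17/14 times R3 from R2.
  [ 1  1/3  -7/3  -1/6 ]
  [ 0    1    -1     0 ]
  [ 0    0     0     1 ]
Add 1/6 times R3 to R1.
  [ 1  1/3  -7/3  0 ]
  [ 0    1    -1  0 ]
  [ 0    0     0  1 ]
Subtract 1/3 times R2 from R1.
  [ 1  0  -2  0 ]
  [ 0  1  -1  0 ]
  [ 0  0   0  1 ]

[[1, 0, -2, 0], [0, 1, -1, 0], [0, 0, 0, 1]]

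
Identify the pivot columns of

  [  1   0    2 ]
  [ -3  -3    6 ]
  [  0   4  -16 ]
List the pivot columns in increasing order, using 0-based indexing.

r2 := r2 + 3·r1
  [ 1   0    2 ]
  [ 0  -3   12 ]
  [ 0   4  -16 ]
r2 := -1/3·r2
  [ 1  0    2 ]
  [ 0  1   -4 ]
  [ 0  4  -16 ]
r3 := r3 − 4·r2
  [ 1  0   2 ]
  [ 0  1  -4 ]
  [ 0  0   0 ]
Pivot columns are the columns containing a leading 1.

0, 1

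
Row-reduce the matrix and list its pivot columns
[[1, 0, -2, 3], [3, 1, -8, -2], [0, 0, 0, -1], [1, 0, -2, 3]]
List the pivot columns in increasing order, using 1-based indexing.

1, 2, 4

ρ2 -> ρ2 − 3·ρ1
  [ 1  0  -2    3 ]
  [ 0  1  -2  -11 ]
  [ 0  0   0   -1 ]
  [ 1  0  -2    3 ]
ρ4 -> ρ4 − ρ1
  [ 1  0  -2    3 ]
  [ 0  1  -2  -11 ]
  [ 0  0   0   -1 ]
  [ 0  0   0    0 ]
ρ3 -> -1·ρ3
  [ 1  0  -2    3 ]
  [ 0  1  -2  -11 ]
  [ 0  0   0    1 ]
  [ 0  0   0    0 ]
ρ2 -> ρ2 + 11·ρ3
  [ 1  0  -2  3 ]
  [ 0  1  -2  0 ]
  [ 0  0   0  1 ]
  [ 0  0   0  0 ]
ρ1 -> ρ1 − 3·ρ3
  [ 1  0  -2  0 ]
  [ 0  1  -2  0 ]
  [ 0  0   0  1 ]
  [ 0  0   0  0 ]
Pivot columns are the columns containing a leading 1.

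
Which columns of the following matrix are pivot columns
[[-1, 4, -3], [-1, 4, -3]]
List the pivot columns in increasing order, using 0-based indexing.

r1 := -1·r1
r2 := r2 + r1
Pivot columns are the columns containing a leading 1.

0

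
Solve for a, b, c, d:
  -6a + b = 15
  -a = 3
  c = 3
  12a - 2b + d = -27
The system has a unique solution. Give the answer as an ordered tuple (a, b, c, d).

(-3, -3, 3, 3)

Form the augmented matrix and row-reduce:
  [ -6   1  0  0  |   15 ]
  [ -1   0  0  0  |    3 ]
  [  0   0  1  0  |    3 ]
  [ 12  -2  0  1  |  -27 ]
Multiply r1 by -1/6.
  [  1  -1/6  0  0  |  -5/2 ]
  [ -1     0  0  0  |     3 ]
  [  0     0  1  0  |     3 ]
  [ 12    -2  0  1  |   -27 ]
Add r1 to r2.
  [  1  -1/6  0  0  |  -5/2 ]
  [  0  -1/6  0  0  |   1/2 ]
  [  0     0  1  0  |     3 ]
  [ 12    -2  0  1  |   -27 ]
Subtract 12 times r1 from r4.
  [ 1  -1/6  0  0  |  -5/2 ]
  [ 0  -1/6  0  0  |   1/2 ]
  [ 0     0  1  0  |     3 ]
  [ 0     0  0  1  |     3 ]
Multiply r2 by -6.
  [ 1  -1/6  0  0  |  -5/2 ]
  [ 0     1  0  0  |    -3 ]
  [ 0     0  1  0  |     3 ]
  [ 0     0  0  1  |     3 ]
Add 1/6 times r2 to r1.
  [ 1  0  0  0  |  -3 ]
  [ 0  1  0  0  |  -3 ]
  [ 0  0  1  0  |   3 ]
  [ 0  0  0  1  |   3 ]
Reading off the last column: a = -3, b = -3, c = 3, d = 3.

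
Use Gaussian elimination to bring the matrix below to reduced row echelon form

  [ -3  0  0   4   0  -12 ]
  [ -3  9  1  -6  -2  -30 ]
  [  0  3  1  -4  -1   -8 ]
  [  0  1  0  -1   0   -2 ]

Multiply ρ1 by -1/3.
  [  1  0  0  -4/3   0    4 ]
  [ -3  9  1    -6  -2  -30 ]
  [  0  3  1    -4  -1   -8 ]
  [  0  1  0    -1   0   -2 ]
Add 3 times ρ1 to ρ2.
  [ 1  0  0  -4/3   0    4 ]
  [ 0  9  1   -10  -2  -18 ]
  [ 0  3  1    -4  -1   -8 ]
  [ 0  1  0    -1   0   -2 ]
Multiply ρ2 by 1/9.
  [ 1  0    0   -4/3     0   4 ]
  [ 0  1  1/9  -10/9  -2/9  -2 ]
  [ 0  3    1     -4    -1  -8 ]
  [ 0  1    0     -1     0  -2 ]
Subtract 3 times ρ2 from ρ3.
  [ 1  0    0   -4/3     0   4 ]
  [ 0  1  1/9  -10/9  -2/9  -2 ]
  [ 0  0  2/3   -2/3  -1/3  -2 ]
  [ 0  1    0     -1     0  -2 ]
Subtract ρ2 from ρ4.
  [ 1  0     0   -4/3     0   4 ]
  [ 0  1   1/9  -10/9  -2/9  -2 ]
  [ 0  0   2/3   -2/3  -1/3  -2 ]
  [ 0  0  -1/9    1/9   2/9   0 ]
Multiply ρ3 by 3/2.
  [ 1  0     0   -4/3     0   4 ]
  [ 0  1   1/9  -10/9  -2/9  -2 ]
  [ 0  0     1     -1  -1/2  -3 ]
  [ 0  0  -1/9    1/9   2/9   0 ]
Add 1/9 times ρ3 to ρ4.
  [ 1  0    0   -4/3     0     4 ]
  [ 0  1  1/9  -10/9  -2/9    -2 ]
  [ 0  0    1     -1  -1/2    -3 ]
  [ 0  0    0      0   1/6  -1/3 ]
Multiply ρ4 by 6.
  [ 1  0    0   -4/3     0   4 ]
  [ 0  1  1/9  -10/9  -2/9  -2 ]
  [ 0  0    1     -1  -1/2  -3 ]
  [ 0  0    0      0     1  -2 ]
Add 1/2 times ρ4 to ρ3.
  [ 1  0    0   -4/3     0   4 ]
  [ 0  1  1/9  -10/9  -2/9  -2 ]
  [ 0  0    1     -1     0  -4 ]
  [ 0  0    0      0     1  -2 ]
Add 2/9 times ρ4 to ρ2.
  [ 1  0    0   -4/3  0      4 ]
  [ 0  1  1/9  -10/9  0  -22/9 ]
  [ 0  0    1     -1  0     -4 ]
  [ 0  0    0      0  1     -2 ]
Subtract 1/9 times ρ3 from ρ2.
  [ 1  0  0  -4/3  0   4 ]
  [ 0  1  0    -1  0  -2 ]
  [ 0  0  1    -1  0  -4 ]
  [ 0  0  0     0  1  -2 ]

[[1, 0, 0, -4/3, 0, 4], [0, 1, 0, -1, 0, -2], [0, 0, 1, -1, 0, -4], [0, 0, 0, 0, 1, -2]]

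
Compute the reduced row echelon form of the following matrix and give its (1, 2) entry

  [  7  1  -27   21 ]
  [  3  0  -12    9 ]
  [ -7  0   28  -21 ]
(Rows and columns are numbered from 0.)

1

ρ1 → 1/7·ρ1
ρ2 → ρ2 − 3·ρ1
ρ3 → ρ3 + 7·ρ1
ρ2 → -7/3·ρ2
ρ3 → ρ3 − ρ2
ρ1 → ρ1 − 1/7·ρ2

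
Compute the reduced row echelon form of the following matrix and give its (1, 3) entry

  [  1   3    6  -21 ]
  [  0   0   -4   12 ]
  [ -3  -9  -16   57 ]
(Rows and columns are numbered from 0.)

-3

r3 ← r3 + 3·r1
r2 ← -1/4·r2
r3 ← r3 − 2·r2
r1 ← r1 − 6·r2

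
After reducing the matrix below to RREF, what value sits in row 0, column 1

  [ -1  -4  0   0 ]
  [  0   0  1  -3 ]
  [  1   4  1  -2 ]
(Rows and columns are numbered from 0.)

ρ1 ← -1·ρ1
  [ 1  4  0   0 ]
  [ 0  0  1  -3 ]
  [ 1  4  1  -2 ]
ρ3 ← ρ3 − ρ1
  [ 1  4  0   0 ]
  [ 0  0  1  -3 ]
  [ 0  0  1  -2 ]
ρ3 ← ρ3 − ρ2
  [ 1  4  0   0 ]
  [ 0  0  1  -3 ]
  [ 0  0  0   1 ]
ρ2 ← ρ2 + 3·ρ3
  [ 1  4  0  0 ]
  [ 0  0  1  0 ]
  [ 0  0  0  1 ]

4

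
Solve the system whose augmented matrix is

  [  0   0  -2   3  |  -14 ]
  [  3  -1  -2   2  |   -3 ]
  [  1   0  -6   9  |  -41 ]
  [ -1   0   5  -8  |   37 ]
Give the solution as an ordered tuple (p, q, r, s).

(1, -2, -2, -6)

ρ1 <-> ρ2
  [  3  -1  -2   2  |   -3 ]
  [  0   0  -2   3  |  -14 ]
  [  1   0  -6   9  |  -41 ]
  [ -1   0   5  -8  |   37 ]
ρ1 ← 1/3·ρ1
  [  1  -1/3  -2/3  2/3  |   -1 ]
  [  0     0    -2    3  |  -14 ]
  [  1     0    -6    9  |  -41 ]
  [ -1     0     5   -8  |   37 ]
ρ3 ← ρ3 − ρ1
  [  1  -1/3   -2/3   2/3  |   -1 ]
  [  0     0     -2     3  |  -14 ]
  [  0   1/3  -16/3  25/3  |  -40 ]
  [ -1     0      5    -8  |   37 ]
ρ4 ← ρ4 + ρ1
  [ 1  -1/3   -2/3    2/3  |   -1 ]
  [ 0     0     -2      3  |  -14 ]
  [ 0   1/3  -16/3   25/3  |  -40 ]
  [ 0  -1/3   13/3  -22/3  |   36 ]
ρ2 <-> ρ3
  [ 1  -1/3   -2/3    2/3  |   -1 ]
  [ 0   1/3  -16/3   25/3  |  -40 ]
  [ 0     0     -2      3  |  -14 ]
  [ 0  -1/3   13/3  -22/3  |   36 ]
ρ2 ← 3·ρ2
  [ 1  -1/3  -2/3    2/3  |    -1 ]
  [ 0     1   -16     25  |  -120 ]
  [ 0     0    -2      3  |   -14 ]
  [ 0  -1/3  13/3  -22/3  |    36 ]
ρ4 ← ρ4 + 1/3·ρ2
  [ 1  -1/3  -2/3  2/3  |    -1 ]
  [ 0     1   -16   25  |  -120 ]
  [ 0     0    -2    3  |   -14 ]
  [ 0     0    -1    1  |    -4 ]
ρ3 ← -1/2·ρ3
  [ 1  -1/3  -2/3   2/3  |    -1 ]
  [ 0     1   -16    25  |  -120 ]
  [ 0     0     1  -3/2  |     7 ]
  [ 0     0    -1     1  |    -4 ]
ρ4 ← ρ4 + ρ3
  [ 1  -1/3  -2/3   2/3  |    -1 ]
  [ 0     1   -16    25  |  -120 ]
  [ 0     0     1  -3/2  |     7 ]
  [ 0     0     0  -1/2  |     3 ]
ρ4 ← -2·ρ4
  [ 1  -1/3  -2/3   2/3  |    -1 ]
  [ 0     1   -16    25  |  -120 ]
  [ 0     0     1  -3/2  |     7 ]
  [ 0     0     0     1  |    -6 ]
ρ3 ← ρ3 + 3/2·ρ4
  [ 1  -1/3  -2/3  2/3  |    -1 ]
  [ 0     1   -16   25  |  -120 ]
  [ 0     0     1    0  |    -2 ]
  [ 0     0     0    1  |    -6 ]
ρ2 ← ρ2 − 25·ρ4
  [ 1  -1/3  -2/3  2/3  |  -1 ]
  [ 0     1   -16    0  |  30 ]
  [ 0     0     1    0  |  -2 ]
  [ 0     0     0    1  |  -6 ]
ρ1 ← ρ1 − 2/3·ρ4
  [ 1  -1/3  -2/3  0  |   3 ]
  [ 0     1   -16  0  |  30 ]
  [ 0     0     1  0  |  -2 ]
  [ 0     0     0  1  |  -6 ]
ρ2 ← ρ2 + 16·ρ3
  [ 1  -1/3  -2/3  0  |   3 ]
  [ 0     1     0  0  |  -2 ]
  [ 0     0     1  0  |  -2 ]
  [ 0     0     0  1  |  -6 ]
ρ1 ← ρ1 + 2/3·ρ3
  [ 1  -1/3  0  0  |  5/3 ]
  [ 0     1  0  0  |   -2 ]
  [ 0     0  1  0  |   -2 ]
  [ 0     0  0  1  |   -6 ]
ρ1 ← ρ1 + 1/3·ρ2
  [ 1  0  0  0  |   1 ]
  [ 0  1  0  0  |  -2 ]
  [ 0  0  1  0  |  -2 ]
  [ 0  0  0  1  |  -6 ]
Reading off the last column: p = 1, q = -2, r = -2, s = -6.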